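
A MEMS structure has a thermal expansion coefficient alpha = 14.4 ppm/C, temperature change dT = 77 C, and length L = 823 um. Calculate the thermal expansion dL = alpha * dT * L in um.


Step 1: Convert CTE: alpha = 14.4 ppm/C = 14.4e-6 /C
Step 2: dL = 14.4e-6 * 77 * 823
dL = 0.9125 um


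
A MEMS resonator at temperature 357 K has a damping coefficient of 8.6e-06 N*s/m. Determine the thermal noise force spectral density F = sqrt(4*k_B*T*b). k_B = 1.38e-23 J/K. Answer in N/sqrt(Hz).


Step 1: Compute 4 * k_B * T * b
= 4 * 1.38e-23 * 357 * 8.6e-06
= 1.6948e-25 N^2/Hz
Step 2: F_noise = sqrt(1.6948e-25)
F_noise = 4.12e-13 N/sqrt(Hz)


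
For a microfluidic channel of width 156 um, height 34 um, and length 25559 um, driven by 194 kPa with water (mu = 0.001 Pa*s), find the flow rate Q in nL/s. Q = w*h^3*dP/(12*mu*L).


Step 1: Convert all dimensions to SI (meters).
w = 156e-6 m, h = 34e-6 m, L = 25559e-6 m, dP = 194e3 Pa
Step 2: Q = w * h^3 * dP / (12 * mu * L)
Q = 156e-6 * (34e-6)^3 * 194e3 / (12 * 0.001 * 25559e-6) = 3.87826942e-09 m^3/s
Step 3: Convert Q from m^3/s to nL/s (1 m^3 = 1e12 nL, so multiply by 1e12).
Q = 3878.269 nL/s


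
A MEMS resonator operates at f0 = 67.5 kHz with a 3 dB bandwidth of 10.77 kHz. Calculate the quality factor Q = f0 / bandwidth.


Step 1: Q = f0 / bandwidth
Step 2: Q = 67.5 / 10.77
Q = 6.3


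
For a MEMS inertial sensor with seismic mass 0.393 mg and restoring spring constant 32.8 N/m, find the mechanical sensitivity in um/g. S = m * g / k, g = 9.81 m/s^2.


Step 1: Convert mass: m = 0.393 mg = 3.93e-07 kg
Step 2: S = m * g / k = 3.93e-07 * 9.81 / 32.8
Step 3: S = 1.18e-07 m/g
Step 4: Convert to um/g: S = 0.118 um/g


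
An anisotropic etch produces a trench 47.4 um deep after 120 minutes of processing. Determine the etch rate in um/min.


Step 1: Etch rate = depth / time
Step 2: rate = 47.4 / 120
rate = 0.395 um/min


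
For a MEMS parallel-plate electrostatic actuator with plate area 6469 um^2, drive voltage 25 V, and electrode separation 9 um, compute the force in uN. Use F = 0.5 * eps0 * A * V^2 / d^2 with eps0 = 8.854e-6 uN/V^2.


Step 1: Identify parameters.
eps0 = 8.854e-6 uN/V^2, A = 6469 um^2, V = 25 V, d = 9 um
Step 2: Compute V^2 = 25^2 = 625
Step 3: Compute d^2 = 9^2 = 81
Step 4: F = 0.5 * 8.854e-6 * 6469 * 625 / 81
F = 0.221 uN


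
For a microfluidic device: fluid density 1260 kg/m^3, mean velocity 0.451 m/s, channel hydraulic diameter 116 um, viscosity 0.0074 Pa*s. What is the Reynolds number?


Step 1: Convert Dh to meters: Dh = 116e-6 m
Step 2: Re = rho * v * Dh / mu
Re = 1260 * 0.451 * 116e-6 / 0.0074
Re = 8.908


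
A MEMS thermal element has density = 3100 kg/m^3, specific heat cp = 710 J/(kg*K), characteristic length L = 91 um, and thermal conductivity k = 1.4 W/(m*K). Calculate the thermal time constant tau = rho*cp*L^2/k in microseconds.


Step 1: Convert L to m: L = 91e-6 m
Step 2: L^2 = (91e-6)^2 = 8.281e-09 m^2
Step 3: tau = 3100 * 710 * 8.281e-09 / 1.4 = 1.3018915e-02 s
Step 4: Convert to microseconds (multiply by 1e6).
tau = 13018.915 us


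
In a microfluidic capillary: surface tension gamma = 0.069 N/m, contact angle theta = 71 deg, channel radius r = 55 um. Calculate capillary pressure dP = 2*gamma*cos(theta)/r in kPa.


Step 1: cos(71 deg) = 0.3256
Step 2: Convert r to m: r = 55e-6 m
Step 3: dP = 2 * 0.069 * 0.3256 / 55e-6 = 817.0 Pa
Step 4: Convert Pa to kPa (divide by 1000).
dP = 0.82 kPa


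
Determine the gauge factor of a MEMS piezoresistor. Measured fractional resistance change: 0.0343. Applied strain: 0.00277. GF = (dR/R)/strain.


Step 1: Identify values.
dR/R = 0.0343, strain = 0.00277
Step 2: GF = (dR/R) / strain = 0.0343 / 0.00277
GF = 12.4


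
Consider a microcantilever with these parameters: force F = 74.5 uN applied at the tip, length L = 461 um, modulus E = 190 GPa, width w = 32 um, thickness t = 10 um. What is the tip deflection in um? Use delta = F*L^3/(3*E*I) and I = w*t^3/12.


Step 1: Calculate the second moment of area.
I = w * t^3 / 12 = 32 * 10^3 / 12 = 2666.6667 um^4
Step 2: Convert E to consistent units (1 GPa = 1000 uN/um^2).
E = 190 GPa = 190000 uN/um^2
Step 3: Calculate tip deflection.
delta = F * L^3 / (3 * E * I)
delta = 74.5 * 461^3 / (3 * 190000 * 2666.6667)
delta = 4.8019 um


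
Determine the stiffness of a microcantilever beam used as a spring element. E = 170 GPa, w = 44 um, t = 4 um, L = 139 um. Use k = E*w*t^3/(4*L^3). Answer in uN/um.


Step 1: Convert E to consistent units (1 GPa = 1000 uN/um^2).
E = 170 GPa = 170000 uN/um^2
Step 2: Compute t^3 = 4^3 = 64
Step 3: Compute L^3 = 139^3 = 2685619
Step 4: k = 170000 * 44 * 64 / (4 * 2685619)
k = 44.5633 uN/um


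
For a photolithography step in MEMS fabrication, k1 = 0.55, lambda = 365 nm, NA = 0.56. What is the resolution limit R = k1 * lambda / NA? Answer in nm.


Step 1: Identify values: k1 = 0.55, lambda = 365 nm, NA = 0.56
Step 2: R = k1 * lambda / NA
R = 0.55 * 365 / 0.56
R = 358.5 nm


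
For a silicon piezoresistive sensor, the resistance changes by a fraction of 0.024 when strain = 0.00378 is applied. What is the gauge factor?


Step 1: Identify values.
dR/R = 0.024, strain = 0.00378
Step 2: GF = (dR/R) / strain = 0.024 / 0.00378
GF = 6.3


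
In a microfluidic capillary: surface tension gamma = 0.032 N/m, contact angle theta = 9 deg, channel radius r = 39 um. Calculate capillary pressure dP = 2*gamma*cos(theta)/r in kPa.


Step 1: cos(9 deg) = 0.9877
Step 2: Convert r to m: r = 39e-6 m
Step 3: dP = 2 * 0.032 * 0.9877 / 39e-6 = 1620.8 Pa
Step 4: Convert Pa to kPa (divide by 1000).
dP = 1.62 kPa


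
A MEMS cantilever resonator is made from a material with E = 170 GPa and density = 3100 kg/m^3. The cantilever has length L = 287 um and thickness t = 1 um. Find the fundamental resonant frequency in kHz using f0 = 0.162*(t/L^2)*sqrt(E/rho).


Step 1: Convert units to SI.
t_SI = 1e-6 m, L_SI = 287e-6 m
Step 2: Calculate sqrt(E/rho).
sqrt(170e9 / 3100) = 7405.32 m/s
Step 3: Compute f0.
f0 = 0.162 * 1e-6 / (287e-6)^2 * 7405.32 = 14564.5 Hz = 14.56 kHz


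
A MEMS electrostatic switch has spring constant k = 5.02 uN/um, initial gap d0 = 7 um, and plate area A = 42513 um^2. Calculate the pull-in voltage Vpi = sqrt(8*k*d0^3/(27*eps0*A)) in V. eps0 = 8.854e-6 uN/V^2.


Step 1: Compute numerator: 8 * k * d0^3 = 8 * 5.02 * 7^3 = 13774.88
Step 2: Compute denominator: 27 * eps0 * A = 27 * 8.854e-6 * 42513 = 10.163073
Step 3: Vpi = sqrt(13774.88 / 10.163073)
Vpi = 36.82 V


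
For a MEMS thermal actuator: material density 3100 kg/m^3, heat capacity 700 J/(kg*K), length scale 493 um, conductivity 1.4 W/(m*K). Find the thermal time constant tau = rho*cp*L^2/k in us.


Step 1: Convert L to m: L = 493e-6 m
Step 2: L^2 = (493e-6)^2 = 2.43049e-07 m^2
Step 3: tau = 3100 * 700 * 2.43049e-07 / 1.4 = 3.7672595e-01 s
Step 4: Convert to microseconds (multiply by 1e6).
tau = 376725.95 us


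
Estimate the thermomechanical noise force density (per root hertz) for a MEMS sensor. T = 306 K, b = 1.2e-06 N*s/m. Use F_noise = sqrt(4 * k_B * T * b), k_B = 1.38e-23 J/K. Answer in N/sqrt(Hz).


Step 1: Compute 4 * k_B * T * b
= 4 * 1.38e-23 * 306 * 1.2e-06
= 2.0269e-26 N^2/Hz
Step 2: F_noise = sqrt(2.0269e-26)
F_noise = 1.42e-13 N/sqrt(Hz)


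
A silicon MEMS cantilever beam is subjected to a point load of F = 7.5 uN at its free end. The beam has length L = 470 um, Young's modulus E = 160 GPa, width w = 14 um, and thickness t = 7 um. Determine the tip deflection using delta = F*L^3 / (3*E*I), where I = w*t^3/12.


Step 1: Calculate the second moment of area.
I = w * t^3 / 12 = 14 * 7^3 / 12 = 400.1667 um^4
Step 2: Convert E to consistent units (1 GPa = 1000 uN/um^2).
E = 160 GPa = 160000 uN/um^2
Step 3: Calculate tip deflection.
delta = F * L^3 / (3 * E * I)
delta = 7.5 * 470^3 / (3 * 160000 * 400.1667)
delta = 4.0539 um


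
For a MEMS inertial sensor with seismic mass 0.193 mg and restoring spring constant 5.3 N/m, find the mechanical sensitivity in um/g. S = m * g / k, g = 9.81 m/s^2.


Step 1: Convert mass: m = 0.193 mg = 1.93e-07 kg
Step 2: S = m * g / k = 1.93e-07 * 9.81 / 5.3
Step 3: S = 3.57e-07 m/g
Step 4: Convert to um/g: S = 0.357 um/g


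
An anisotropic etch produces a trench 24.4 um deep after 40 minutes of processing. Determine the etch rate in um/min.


Step 1: Etch rate = depth / time
Step 2: rate = 24.4 / 40
rate = 0.61 um/min


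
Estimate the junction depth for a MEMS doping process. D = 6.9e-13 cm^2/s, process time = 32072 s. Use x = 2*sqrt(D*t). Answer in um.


Step 1: Compute D*t = 6.9e-13 * 32072 = 2.212968e-08 cm^2
Step 2: sqrt(D*t) = 1.4876e-04 cm
Step 3: x = 2 * 1.4876e-04 cm = 2.9752e-04 cm
Step 4: Convert to um (1 cm = 1e4 um): x = 2.975 um


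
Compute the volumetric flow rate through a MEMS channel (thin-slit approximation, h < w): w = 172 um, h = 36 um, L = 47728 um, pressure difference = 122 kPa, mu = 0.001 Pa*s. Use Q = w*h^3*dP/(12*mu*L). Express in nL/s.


Step 1: Convert all dimensions to SI (meters).
w = 172e-6 m, h = 36e-6 m, L = 47728e-6 m, dP = 122e3 Pa
Step 2: Q = w * h^3 * dP / (12 * mu * L)
Q = 172e-6 * (36e-6)^3 * 122e3 / (12 * 0.001 * 47728e-6) = 1.70939055e-09 m^3/s
Step 3: Convert Q from m^3/s to nL/s (1 m^3 = 1e12 nL, so multiply by 1e12).
Q = 1709.391 nL/s


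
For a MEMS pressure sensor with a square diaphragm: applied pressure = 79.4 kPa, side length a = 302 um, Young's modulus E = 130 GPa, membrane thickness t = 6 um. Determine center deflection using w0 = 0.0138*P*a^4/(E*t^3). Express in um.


Step 1: Convert pressure to compatible units (E is in GPa, so P in GPa).
P = 79.4 kPa = 79.4e-6 GPa
Step 2: Compute numerator: 0.0138 * P * a^4.
a^4 = 302^4 = 8318169616
numerator = 0.0138 * 79.4e-6 * 8318169616 = 9.11438e+03
Step 3: Compute denominator: E * t^3 = 130 * 6^3 = 28080
Step 4: w0 = numerator / denominator = 9.11438e+03 / 28080 = 0.3246 um


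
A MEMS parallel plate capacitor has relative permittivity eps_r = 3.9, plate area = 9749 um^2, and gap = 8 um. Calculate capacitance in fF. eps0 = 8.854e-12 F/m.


Step 1: Convert area to m^2: A = 9749e-12 m^2
Step 2: Convert gap to m: d = 8e-6 m
Step 3: C = eps0 * eps_r * A / d
C = 8.854e-12 * 3.9 * 9749e-12 / 8e-6
Step 4: Convert to fF (multiply by 1e15).
C = 42.08 fF


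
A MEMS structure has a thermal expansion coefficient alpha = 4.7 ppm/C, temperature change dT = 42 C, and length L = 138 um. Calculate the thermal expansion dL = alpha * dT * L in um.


Step 1: Convert CTE: alpha = 4.7 ppm/C = 4.7e-6 /C
Step 2: dL = 4.7e-6 * 42 * 138
dL = 0.0272 um


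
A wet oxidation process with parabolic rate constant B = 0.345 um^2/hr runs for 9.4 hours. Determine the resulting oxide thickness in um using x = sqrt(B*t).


Step 1: Compute B*t = 0.345 * 9.4 = 3.243
Step 2: x = sqrt(3.243)
x = 1.801 um


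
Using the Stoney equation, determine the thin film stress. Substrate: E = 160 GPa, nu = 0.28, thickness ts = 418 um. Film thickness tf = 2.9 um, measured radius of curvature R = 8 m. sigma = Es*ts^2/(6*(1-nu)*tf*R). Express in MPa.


Step 1: Compute numerator: Es * ts^2 = 160 * 418^2 = 27955840 (GPa*um^2)
Step 2: Compute denominator (R in um): 6*(1-nu)*tf*R = 6*0.72*2.9*8e6 = 100224000.0 (um^2)
Step 3: sigma (GPa) = 27955840 / 100224000.0 = 2.78934e-01 GPa
Step 4: Convert to MPa (x1000): sigma = 278.9 MPa


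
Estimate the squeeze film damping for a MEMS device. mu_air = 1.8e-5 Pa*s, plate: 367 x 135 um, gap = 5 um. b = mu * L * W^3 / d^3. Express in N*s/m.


Step 1: Convert to SI.
L = 367e-6 m, W = 135e-6 m, d = 5e-6 m
Step 2: W^3 = (135e-6)^3 = 2.46e-12 m^3
Step 3: d^3 = (5e-6)^3 = 1.25e-16 m^3
Step 4: b = 1.8e-5 * 367e-6 * 2.46e-12 / 1.25e-16
b = 1.30e-04 N*s/m


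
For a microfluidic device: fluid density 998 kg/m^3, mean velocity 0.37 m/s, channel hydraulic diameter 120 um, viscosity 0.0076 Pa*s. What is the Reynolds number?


Step 1: Convert Dh to meters: Dh = 120e-6 m
Step 2: Re = rho * v * Dh / mu
Re = 998 * 0.37 * 120e-6 / 0.0076
Re = 5.83


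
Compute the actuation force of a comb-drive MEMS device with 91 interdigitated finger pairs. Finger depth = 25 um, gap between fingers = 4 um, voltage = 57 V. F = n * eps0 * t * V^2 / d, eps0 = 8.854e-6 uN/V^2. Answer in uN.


Step 1: Parameters: n=91, eps0=8.854e-6 uN/V^2, t=25 um, V=57 V, d=4 um
Step 2: V^2 = 3249
Step 3: F = 91 * 8.854e-6 * 25 * 3249 / 4
F = 16.361 uN


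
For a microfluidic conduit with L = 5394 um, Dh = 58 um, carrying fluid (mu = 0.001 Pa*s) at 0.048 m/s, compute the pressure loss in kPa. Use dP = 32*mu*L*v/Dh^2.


Step 1: Convert to SI: L = 5394e-6 m, Dh = 58e-6 m
Step 2: dP = 32 * 0.001 * 5394e-6 * 0.048 / (58e-6)^2
Step 3: dP = 2462.90 Pa
Step 4: Convert to kPa: dP = 2.46 kPa


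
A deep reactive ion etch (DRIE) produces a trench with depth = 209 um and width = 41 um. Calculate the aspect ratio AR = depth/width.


Step 1: AR = depth / width
Step 2: AR = 209 / 41
AR = 5.1


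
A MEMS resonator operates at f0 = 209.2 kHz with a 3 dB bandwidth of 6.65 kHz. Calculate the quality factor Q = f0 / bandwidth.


Step 1: Q = f0 / bandwidth
Step 2: Q = 209.2 / 6.65
Q = 31.5


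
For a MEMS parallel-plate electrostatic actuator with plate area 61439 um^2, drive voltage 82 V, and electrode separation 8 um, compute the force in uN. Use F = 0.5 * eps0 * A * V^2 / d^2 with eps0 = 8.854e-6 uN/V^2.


Step 1: Identify parameters.
eps0 = 8.854e-6 uN/V^2, A = 61439 um^2, V = 82 V, d = 8 um
Step 2: Compute V^2 = 82^2 = 6724
Step 3: Compute d^2 = 8^2 = 64
Step 4: F = 0.5 * 8.854e-6 * 61439 * 6724 / 64
F = 28.576 uN


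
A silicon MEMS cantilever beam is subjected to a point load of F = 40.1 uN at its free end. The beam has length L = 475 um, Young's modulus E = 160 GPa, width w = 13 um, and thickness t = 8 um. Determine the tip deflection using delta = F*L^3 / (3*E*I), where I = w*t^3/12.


Step 1: Calculate the second moment of area.
I = w * t^3 / 12 = 13 * 8^3 / 12 = 554.6667 um^4
Step 2: Convert E to consistent units (1 GPa = 1000 uN/um^2).
E = 160 GPa = 160000 uN/um^2
Step 3: Calculate tip deflection.
delta = F * L^3 / (3 * E * I)
delta = 40.1 * 475^3 / (3 * 160000 * 554.6667)
delta = 16.1418 um


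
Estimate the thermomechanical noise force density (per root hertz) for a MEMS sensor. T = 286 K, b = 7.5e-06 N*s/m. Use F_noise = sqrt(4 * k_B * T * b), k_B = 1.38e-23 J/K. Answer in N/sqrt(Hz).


Step 1: Compute 4 * k_B * T * b
= 4 * 1.38e-23 * 286 * 7.5e-06
= 1.1840e-25 N^2/Hz
Step 2: F_noise = sqrt(1.1840e-25)
F_noise = 3.44e-13 N/sqrt(Hz)


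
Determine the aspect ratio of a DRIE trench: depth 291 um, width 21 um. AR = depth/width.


Step 1: AR = depth / width
Step 2: AR = 291 / 21
AR = 13.9


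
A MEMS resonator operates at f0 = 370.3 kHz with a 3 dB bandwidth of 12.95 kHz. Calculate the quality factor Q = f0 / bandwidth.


Step 1: Q = f0 / bandwidth
Step 2: Q = 370.3 / 12.95
Q = 28.6


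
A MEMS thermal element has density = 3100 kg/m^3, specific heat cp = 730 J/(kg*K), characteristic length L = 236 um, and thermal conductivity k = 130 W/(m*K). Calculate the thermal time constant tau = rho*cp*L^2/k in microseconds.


Step 1: Convert L to m: L = 236e-6 m
Step 2: L^2 = (236e-6)^2 = 5.5696e-08 m^2
Step 3: tau = 3100 * 730 * 5.5696e-08 / 130 = 9.6953883e-04 s
Step 4: Convert to microseconds (multiply by 1e6).
tau = 969.539 us


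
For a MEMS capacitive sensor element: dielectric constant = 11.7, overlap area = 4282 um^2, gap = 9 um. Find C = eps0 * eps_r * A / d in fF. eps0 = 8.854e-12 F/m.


Step 1: Convert area to m^2: A = 4282e-12 m^2
Step 2: Convert gap to m: d = 9e-6 m
Step 3: C = eps0 * eps_r * A / d
C = 8.854e-12 * 11.7 * 4282e-12 / 9e-6
Step 4: Convert to fF (multiply by 1e15).
C = 49.29 fF


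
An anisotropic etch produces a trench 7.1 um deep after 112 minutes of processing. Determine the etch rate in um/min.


Step 1: Etch rate = depth / time
Step 2: rate = 7.1 / 112
rate = 0.063 um/min


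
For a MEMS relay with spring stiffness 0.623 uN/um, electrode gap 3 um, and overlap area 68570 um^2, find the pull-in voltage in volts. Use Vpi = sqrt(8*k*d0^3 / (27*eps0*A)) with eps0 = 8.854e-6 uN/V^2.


Step 1: Compute numerator: 8 * k * d0^3 = 8 * 0.623 * 3^3 = 134.568
Step 2: Compute denominator: 27 * eps0 * A = 27 * 8.854e-6 * 68570 = 16.392207
Step 3: Vpi = sqrt(134.568 / 16.392207)
Vpi = 2.87 V


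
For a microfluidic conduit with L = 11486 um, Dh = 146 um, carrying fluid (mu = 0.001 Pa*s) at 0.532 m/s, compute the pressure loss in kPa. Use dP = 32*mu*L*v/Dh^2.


Step 1: Convert to SI: L = 11486e-6 m, Dh = 146e-6 m
Step 2: dP = 32 * 0.001 * 11486e-6 * 0.532 / (146e-6)^2
Step 3: dP = 9173.28 Pa
Step 4: Convert to kPa: dP = 9.17 kPa


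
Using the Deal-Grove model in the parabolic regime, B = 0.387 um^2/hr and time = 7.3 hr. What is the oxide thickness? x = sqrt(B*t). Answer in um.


Step 1: Compute B*t = 0.387 * 7.3 = 2.8251
Step 2: x = sqrt(2.8251)
x = 1.681 um


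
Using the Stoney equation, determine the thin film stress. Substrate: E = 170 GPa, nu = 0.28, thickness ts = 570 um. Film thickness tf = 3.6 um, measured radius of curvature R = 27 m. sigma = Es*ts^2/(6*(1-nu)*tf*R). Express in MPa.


Step 1: Compute numerator: Es * ts^2 = 170 * 570^2 = 55233000 (GPa*um^2)
Step 2: Compute denominator (R in um): 6*(1-nu)*tf*R = 6*0.72*3.6*27e6 = 419904000.0 (um^2)
Step 3: sigma (GPa) = 55233000 / 419904000.0 = 1.31537e-01 GPa
Step 4: Convert to MPa (x1000): sigma = 131.5 MPa


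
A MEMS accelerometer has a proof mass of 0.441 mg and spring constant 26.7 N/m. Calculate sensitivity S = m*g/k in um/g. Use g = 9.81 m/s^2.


Step 1: Convert mass: m = 0.441 mg = 4.41e-07 kg
Step 2: S = m * g / k = 4.41e-07 * 9.81 / 26.7
Step 3: S = 1.62e-07 m/g
Step 4: Convert to um/g: S = 0.162 um/g


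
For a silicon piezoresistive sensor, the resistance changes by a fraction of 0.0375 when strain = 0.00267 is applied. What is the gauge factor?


Step 1: Identify values.
dR/R = 0.0375, strain = 0.00267
Step 2: GF = (dR/R) / strain = 0.0375 / 0.00267
GF = 14.0


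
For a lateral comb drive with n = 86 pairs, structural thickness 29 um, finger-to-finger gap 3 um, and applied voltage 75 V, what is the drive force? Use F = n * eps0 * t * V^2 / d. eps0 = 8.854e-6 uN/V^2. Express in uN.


Step 1: Parameters: n=86, eps0=8.854e-6 uN/V^2, t=29 um, V=75 V, d=3 um
Step 2: V^2 = 5625
Step 3: F = 86 * 8.854e-6 * 29 * 5625 / 3
F = 41.404 uN


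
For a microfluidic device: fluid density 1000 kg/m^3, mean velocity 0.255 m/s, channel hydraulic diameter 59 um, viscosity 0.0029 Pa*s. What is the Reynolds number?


Step 1: Convert Dh to meters: Dh = 59e-6 m
Step 2: Re = rho * v * Dh / mu
Re = 1000 * 0.255 * 59e-6 / 0.0029
Re = 5.188


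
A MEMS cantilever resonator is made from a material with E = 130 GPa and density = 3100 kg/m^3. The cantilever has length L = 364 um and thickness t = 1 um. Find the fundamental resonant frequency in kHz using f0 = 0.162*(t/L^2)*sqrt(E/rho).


Step 1: Convert units to SI.
t_SI = 1e-6 m, L_SI = 364e-6 m
Step 2: Calculate sqrt(E/rho).
sqrt(130e9 / 3100) = 6475.76 m/s
Step 3: Compute f0.
f0 = 0.162 * 1e-6 / (364e-6)^2 * 6475.76 = 7917.8 Hz = 7.92 kHz


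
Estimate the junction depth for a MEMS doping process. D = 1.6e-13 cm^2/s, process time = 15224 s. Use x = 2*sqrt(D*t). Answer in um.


Step 1: Compute D*t = 1.6e-13 * 15224 = 2.43584e-09 cm^2
Step 2: sqrt(D*t) = 4.9354e-05 cm
Step 3: x = 2 * 4.9354e-05 cm = 9.8708e-05 cm
Step 4: Convert to um (1 cm = 1e4 um): x = 0.987 um


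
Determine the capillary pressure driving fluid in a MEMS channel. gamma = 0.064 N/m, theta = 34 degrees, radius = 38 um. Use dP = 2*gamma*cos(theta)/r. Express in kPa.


Step 1: cos(34 deg) = 0.829
Step 2: Convert r to m: r = 38e-6 m
Step 3: dP = 2 * 0.064 * 0.829 / 38e-6 = 2792.4 Pa
Step 4: Convert Pa to kPa (divide by 1000).
dP = 2.79 kPa


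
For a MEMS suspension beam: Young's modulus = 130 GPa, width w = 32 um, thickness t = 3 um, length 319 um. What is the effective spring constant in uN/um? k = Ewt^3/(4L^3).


Step 1: Convert E to consistent units (1 GPa = 1000 uN/um^2).
E = 130 GPa = 130000 uN/um^2
Step 2: Compute t^3 = 3^3 = 27
Step 3: Compute L^3 = 319^3 = 32461759
Step 4: k = 130000 * 32 * 27 / (4 * 32461759)
k = 0.865 uN/um


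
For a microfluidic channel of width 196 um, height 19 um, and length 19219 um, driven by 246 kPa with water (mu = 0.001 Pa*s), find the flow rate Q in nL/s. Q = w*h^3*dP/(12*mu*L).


Step 1: Convert all dimensions to SI (meters).
w = 196e-6 m, h = 19e-6 m, L = 19219e-6 m, dP = 246e3 Pa
Step 2: Q = w * h^3 * dP / (12 * mu * L)
Q = 196e-6 * (19e-6)^3 * 246e3 / (12 * 0.001 * 19219e-6) = 1.4339696e-09 m^3/s
Step 3: Convert Q from m^3/s to nL/s (1 m^3 = 1e12 nL, so multiply by 1e12).
Q = 1433.97 nL/s


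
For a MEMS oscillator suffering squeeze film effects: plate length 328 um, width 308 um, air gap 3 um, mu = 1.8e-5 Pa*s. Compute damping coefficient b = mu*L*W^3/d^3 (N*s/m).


Step 1: Convert to SI.
L = 328e-6 m, W = 308e-6 m, d = 3e-6 m
Step 2: W^3 = (308e-6)^3 = 2.92e-11 m^3
Step 3: d^3 = (3e-6)^3 = 2.70e-17 m^3
Step 4: b = 1.8e-5 * 328e-6 * 2.92e-11 / 2.70e-17
b = 6.39e-03 N*s/m


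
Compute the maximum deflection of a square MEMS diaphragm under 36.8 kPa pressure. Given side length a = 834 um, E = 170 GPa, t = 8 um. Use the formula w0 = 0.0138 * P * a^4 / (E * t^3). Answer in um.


Step 1: Convert pressure to compatible units (E is in GPa, so P in GPa).
P = 36.8 kPa = 36.8e-6 GPa
Step 2: Compute numerator: 0.0138 * P * a^4.
a^4 = 834^4 = 483798149136
numerator = 0.0138 * 36.8e-6 * 483798149136 = 2.456921e+05
Step 3: Compute denominator: E * t^3 = 170 * 8^3 = 87040
Step 4: w0 = numerator / denominator = 2.456921e+05 / 87040 = 2.8227 um


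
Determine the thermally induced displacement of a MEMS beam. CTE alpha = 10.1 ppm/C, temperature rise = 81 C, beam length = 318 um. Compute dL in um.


Step 1: Convert CTE: alpha = 10.1 ppm/C = 10.1e-6 /C
Step 2: dL = 10.1e-6 * 81 * 318
dL = 0.2602 um


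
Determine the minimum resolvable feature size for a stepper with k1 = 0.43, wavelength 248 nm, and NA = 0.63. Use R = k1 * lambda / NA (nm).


Step 1: Identify values: k1 = 0.43, lambda = 248 nm, NA = 0.63
Step 2: R = k1 * lambda / NA
R = 0.43 * 248 / 0.63
R = 169.3 nm


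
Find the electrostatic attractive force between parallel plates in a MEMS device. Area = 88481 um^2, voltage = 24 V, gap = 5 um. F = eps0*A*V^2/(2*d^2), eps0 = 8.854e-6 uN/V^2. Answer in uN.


Step 1: Identify parameters.
eps0 = 8.854e-6 uN/V^2, A = 88481 um^2, V = 24 V, d = 5 um
Step 2: Compute V^2 = 24^2 = 576
Step 3: Compute d^2 = 5^2 = 25
Step 4: F = 0.5 * 8.854e-6 * 88481 * 576 / 25
F = 9.025 uN


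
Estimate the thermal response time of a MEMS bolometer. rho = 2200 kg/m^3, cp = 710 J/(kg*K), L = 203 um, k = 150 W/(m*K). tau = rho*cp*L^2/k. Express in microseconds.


Step 1: Convert L to m: L = 203e-6 m
Step 2: L^2 = (203e-6)^2 = 4.1209e-08 m^2
Step 3: tau = 2200 * 710 * 4.1209e-08 / 150 = 4.2912305e-04 s
Step 4: Convert to microseconds (multiply by 1e6).
tau = 429.123 us


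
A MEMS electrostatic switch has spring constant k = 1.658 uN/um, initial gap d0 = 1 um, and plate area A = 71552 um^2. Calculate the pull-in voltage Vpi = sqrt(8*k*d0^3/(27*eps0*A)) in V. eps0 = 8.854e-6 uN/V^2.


Step 1: Compute numerator: 8 * k * d0^3 = 8 * 1.658 * 1^3 = 13.264
Step 2: Compute denominator: 27 * eps0 * A = 27 * 8.854e-6 * 71552 = 17.105078
Step 3: Vpi = sqrt(13.264 / 17.105078)
Vpi = 0.88 V


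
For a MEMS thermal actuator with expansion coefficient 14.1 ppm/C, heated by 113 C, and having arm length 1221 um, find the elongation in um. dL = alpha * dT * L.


Step 1: Convert CTE: alpha = 14.1 ppm/C = 14.1e-6 /C
Step 2: dL = 14.1e-6 * 113 * 1221
dL = 1.9454 um


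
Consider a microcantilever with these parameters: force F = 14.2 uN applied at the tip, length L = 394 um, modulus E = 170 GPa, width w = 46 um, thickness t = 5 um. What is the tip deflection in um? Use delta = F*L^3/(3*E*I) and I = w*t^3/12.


Step 1: Calculate the second moment of area.
I = w * t^3 / 12 = 46 * 5^3 / 12 = 479.1667 um^4
Step 2: Convert E to consistent units (1 GPa = 1000 uN/um^2).
E = 170 GPa = 170000 uN/um^2
Step 3: Calculate tip deflection.
delta = F * L^3 / (3 * E * I)
delta = 14.2 * 394^3 / (3 * 170000 * 479.1667)
delta = 3.554 um


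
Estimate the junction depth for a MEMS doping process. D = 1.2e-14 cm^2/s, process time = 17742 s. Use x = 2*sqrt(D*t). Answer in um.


Step 1: Compute D*t = 1.2e-14 * 17742 = 2.12904e-10 cm^2
Step 2: sqrt(D*t) = 1.4591e-05 cm
Step 3: x = 2 * 1.4591e-05 cm = 2.9182e-05 cm
Step 4: Convert to um (1 cm = 1e4 um): x = 0.292 um


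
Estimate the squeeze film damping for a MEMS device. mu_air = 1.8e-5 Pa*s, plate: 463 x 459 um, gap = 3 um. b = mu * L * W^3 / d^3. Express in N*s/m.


Step 1: Convert to SI.
L = 463e-6 m, W = 459e-6 m, d = 3e-6 m
Step 2: W^3 = (459e-6)^3 = 9.67e-11 m^3
Step 3: d^3 = (3e-6)^3 = 2.70e-17 m^3
Step 4: b = 1.8e-5 * 463e-6 * 9.67e-11 / 2.70e-17
b = 2.98e-02 N*s/m


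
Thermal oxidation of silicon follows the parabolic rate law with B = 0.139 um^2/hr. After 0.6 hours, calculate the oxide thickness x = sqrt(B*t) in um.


Step 1: Compute B*t = 0.139 * 0.6 = 0.0834
Step 2: x = sqrt(0.0834)
x = 0.289 um


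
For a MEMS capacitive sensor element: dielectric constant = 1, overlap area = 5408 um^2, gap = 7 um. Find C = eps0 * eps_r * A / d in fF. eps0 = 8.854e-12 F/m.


Step 1: Convert area to m^2: A = 5408e-12 m^2
Step 2: Convert gap to m: d = 7e-6 m
Step 3: C = eps0 * eps_r * A / d
C = 8.854e-12 * 1 * 5408e-12 / 7e-6
Step 4: Convert to fF (multiply by 1e15).
C = 6.84 fF


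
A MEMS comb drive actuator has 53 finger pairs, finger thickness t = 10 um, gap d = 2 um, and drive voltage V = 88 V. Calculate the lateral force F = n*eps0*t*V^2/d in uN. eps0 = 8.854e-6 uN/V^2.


Step 1: Parameters: n=53, eps0=8.854e-6 uN/V^2, t=10 um, V=88 V, d=2 um
Step 2: V^2 = 7744
Step 3: F = 53 * 8.854e-6 * 10 * 7744 / 2
F = 18.17 uN


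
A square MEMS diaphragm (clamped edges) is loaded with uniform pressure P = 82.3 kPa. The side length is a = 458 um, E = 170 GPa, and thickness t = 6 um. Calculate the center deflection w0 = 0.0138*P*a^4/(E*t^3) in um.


Step 1: Convert pressure to compatible units (E is in GPa, so P in GPa).
P = 82.3 kPa = 82.3e-6 GPa
Step 2: Compute numerator: 0.0138 * P * a^4.
a^4 = 458^4 = 44000935696
numerator = 0.0138 * 82.3e-6 * 44000935696 = 4.997362e+04
Step 3: Compute denominator: E * t^3 = 170 * 6^3 = 36720
Step 4: w0 = numerator / denominator = 4.997362e+04 / 36720 = 1.3609 um


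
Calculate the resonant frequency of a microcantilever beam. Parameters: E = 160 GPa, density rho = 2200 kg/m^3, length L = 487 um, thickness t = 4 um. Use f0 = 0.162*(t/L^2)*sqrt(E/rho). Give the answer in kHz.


Step 1: Convert units to SI.
t_SI = 4e-6 m, L_SI = 487e-6 m
Step 2: Calculate sqrt(E/rho).
sqrt(160e9 / 2200) = 8528.03 m/s
Step 3: Compute f0.
f0 = 0.162 * 4e-6 / (487e-6)^2 * 8528.03 = 23300.5 Hz = 23.3 kHz


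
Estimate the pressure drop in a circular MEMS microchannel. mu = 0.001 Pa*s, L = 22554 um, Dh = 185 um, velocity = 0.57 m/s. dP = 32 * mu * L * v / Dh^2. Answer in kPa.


Step 1: Convert to SI: L = 22554e-6 m, Dh = 185e-6 m
Step 2: dP = 32 * 0.001 * 22554e-6 * 0.57 / (185e-6)^2
Step 3: dP = 12020.01 Pa
Step 4: Convert to kPa: dP = 12.02 kPa


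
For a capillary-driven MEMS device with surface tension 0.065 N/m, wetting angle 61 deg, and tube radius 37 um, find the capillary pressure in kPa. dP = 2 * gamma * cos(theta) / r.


Step 1: cos(61 deg) = 0.4848
Step 2: Convert r to m: r = 37e-6 m
Step 3: dP = 2 * 0.065 * 0.4848 / 37e-6 = 1703.4 Pa
Step 4: Convert Pa to kPa (divide by 1000).
dP = 1.7 kPa


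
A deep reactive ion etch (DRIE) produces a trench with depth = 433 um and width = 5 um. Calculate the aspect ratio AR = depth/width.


Step 1: AR = depth / width
Step 2: AR = 433 / 5
AR = 86.6


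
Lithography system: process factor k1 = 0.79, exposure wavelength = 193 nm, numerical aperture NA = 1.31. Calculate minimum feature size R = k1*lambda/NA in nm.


Step 1: Identify values: k1 = 0.79, lambda = 193 nm, NA = 1.31
Step 2: R = k1 * lambda / NA
R = 0.79 * 193 / 1.31
R = 116.4 nm


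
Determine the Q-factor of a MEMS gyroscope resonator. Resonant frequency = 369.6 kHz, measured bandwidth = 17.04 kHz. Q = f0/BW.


Step 1: Q = f0 / bandwidth
Step 2: Q = 369.6 / 17.04
Q = 21.7


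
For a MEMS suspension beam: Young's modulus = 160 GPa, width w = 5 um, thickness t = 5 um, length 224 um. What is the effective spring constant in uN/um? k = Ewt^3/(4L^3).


Step 1: Convert E to consistent units (1 GPa = 1000 uN/um^2).
E = 160 GPa = 160000 uN/um^2
Step 2: Compute t^3 = 5^3 = 125
Step 3: Compute L^3 = 224^3 = 11239424
Step 4: k = 160000 * 5 * 125 / (4 * 11239424)
k = 2.2243 uN/um


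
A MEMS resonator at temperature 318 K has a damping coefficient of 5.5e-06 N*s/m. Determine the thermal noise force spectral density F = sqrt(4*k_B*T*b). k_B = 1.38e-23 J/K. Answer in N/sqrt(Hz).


Step 1: Compute 4 * k_B * T * b
= 4 * 1.38e-23 * 318 * 5.5e-06
= 9.6545e-26 N^2/Hz
Step 2: F_noise = sqrt(9.6545e-26)
F_noise = 3.11e-13 N/sqrt(Hz)


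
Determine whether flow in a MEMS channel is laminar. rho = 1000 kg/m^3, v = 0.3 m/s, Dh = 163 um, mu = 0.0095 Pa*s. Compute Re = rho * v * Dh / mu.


Step 1: Convert Dh to meters: Dh = 163e-6 m
Step 2: Re = rho * v * Dh / mu
Re = 1000 * 0.3 * 163e-6 / 0.0095
Re = 5.147
Since Re = 5.147 is below ~2300, the flow is laminar.


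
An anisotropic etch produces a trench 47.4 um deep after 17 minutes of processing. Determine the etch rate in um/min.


Step 1: Etch rate = depth / time
Step 2: rate = 47.4 / 17
rate = 2.788 um/min


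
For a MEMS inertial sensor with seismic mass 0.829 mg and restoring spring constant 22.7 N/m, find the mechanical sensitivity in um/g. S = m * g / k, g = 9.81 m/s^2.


Step 1: Convert mass: m = 0.829 mg = 8.29e-07 kg
Step 2: S = m * g / k = 8.29e-07 * 9.81 / 22.7
Step 3: S = 3.58e-07 m/g
Step 4: Convert to um/g: S = 0.358 um/g


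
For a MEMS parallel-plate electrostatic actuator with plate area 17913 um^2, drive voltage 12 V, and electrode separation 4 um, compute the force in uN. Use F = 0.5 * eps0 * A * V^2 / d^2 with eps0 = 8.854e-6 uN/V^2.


Step 1: Identify parameters.
eps0 = 8.854e-6 uN/V^2, A = 17913 um^2, V = 12 V, d = 4 um
Step 2: Compute V^2 = 12^2 = 144
Step 3: Compute d^2 = 4^2 = 16
Step 4: F = 0.5 * 8.854e-6 * 17913 * 144 / 16
F = 0.714 uN


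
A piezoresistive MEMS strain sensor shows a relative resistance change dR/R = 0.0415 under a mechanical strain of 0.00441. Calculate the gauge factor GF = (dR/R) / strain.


Step 1: Identify values.
dR/R = 0.0415, strain = 0.00441
Step 2: GF = (dR/R) / strain = 0.0415 / 0.00441
GF = 9.4


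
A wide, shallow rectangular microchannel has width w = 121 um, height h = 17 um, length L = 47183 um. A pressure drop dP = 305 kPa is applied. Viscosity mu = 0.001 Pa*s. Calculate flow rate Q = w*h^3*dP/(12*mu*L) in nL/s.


Step 1: Convert all dimensions to SI (meters).
w = 121e-6 m, h = 17e-6 m, L = 47183e-6 m, dP = 305e3 Pa
Step 2: Q = w * h^3 * dP / (12 * mu * L)
Q = 121e-6 * (17e-6)^3 * 305e3 / (12 * 0.001 * 47183e-6) = 3.2023233e-10 m^3/s
Step 3: Convert Q from m^3/s to nL/s (1 m^3 = 1e12 nL, so multiply by 1e12).
Q = 320.232 nL/s


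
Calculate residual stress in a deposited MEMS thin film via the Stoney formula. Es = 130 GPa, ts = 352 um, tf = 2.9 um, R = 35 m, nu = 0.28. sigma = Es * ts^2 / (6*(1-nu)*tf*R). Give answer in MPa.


Step 1: Compute numerator: Es * ts^2 = 130 * 352^2 = 16107520 (GPa*um^2)
Step 2: Compute denominator (R in um): 6*(1-nu)*tf*R = 6*0.72*2.9*35e6 = 438480000.0 (um^2)
Step 3: sigma (GPa) = 16107520 / 438480000.0 = 3.6735e-02 GPa
Step 4: Convert to MPa (x1000): sigma = 36.7 MPa


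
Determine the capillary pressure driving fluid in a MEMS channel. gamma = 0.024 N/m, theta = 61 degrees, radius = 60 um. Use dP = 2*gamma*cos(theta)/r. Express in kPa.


Step 1: cos(61 deg) = 0.4848
Step 2: Convert r to m: r = 60e-6 m
Step 3: dP = 2 * 0.024 * 0.4848 / 60e-6 = 387.8 Pa
Step 4: Convert Pa to kPa (divide by 1000).
dP = 0.39 kPa


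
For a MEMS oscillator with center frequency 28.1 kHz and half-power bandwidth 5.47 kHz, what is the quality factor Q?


Step 1: Q = f0 / bandwidth
Step 2: Q = 28.1 / 5.47
Q = 5.1


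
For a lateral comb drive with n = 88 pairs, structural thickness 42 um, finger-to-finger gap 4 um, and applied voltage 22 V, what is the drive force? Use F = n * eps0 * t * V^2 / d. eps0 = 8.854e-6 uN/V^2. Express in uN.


Step 1: Parameters: n=88, eps0=8.854e-6 uN/V^2, t=42 um, V=22 V, d=4 um
Step 2: V^2 = 484
Step 3: F = 88 * 8.854e-6 * 42 * 484 / 4
F = 3.96 uN


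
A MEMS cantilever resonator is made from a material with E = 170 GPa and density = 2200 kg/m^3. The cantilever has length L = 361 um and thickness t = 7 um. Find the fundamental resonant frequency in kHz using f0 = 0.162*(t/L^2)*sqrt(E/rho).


Step 1: Convert units to SI.
t_SI = 7e-6 m, L_SI = 361e-6 m
Step 2: Calculate sqrt(E/rho).
sqrt(170e9 / 2200) = 8790.49 m/s
Step 3: Compute f0.
f0 = 0.162 * 7e-6 / (361e-6)^2 * 8790.49 = 76491.2 Hz = 76.49 kHz


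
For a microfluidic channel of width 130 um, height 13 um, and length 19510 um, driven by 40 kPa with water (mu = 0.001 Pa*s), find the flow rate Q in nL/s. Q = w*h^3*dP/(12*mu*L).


Step 1: Convert all dimensions to SI (meters).
w = 130e-6 m, h = 13e-6 m, L = 19510e-6 m, dP = 40e3 Pa
Step 2: Q = w * h^3 * dP / (12 * mu * L)
Q = 130e-6 * (13e-6)^3 * 40e3 / (12 * 0.001 * 19510e-6) = 4.87972e-11 m^3/s
Step 3: Convert Q from m^3/s to nL/s (1 m^3 = 1e12 nL, so multiply by 1e12).
Q = 48.797 nL/s


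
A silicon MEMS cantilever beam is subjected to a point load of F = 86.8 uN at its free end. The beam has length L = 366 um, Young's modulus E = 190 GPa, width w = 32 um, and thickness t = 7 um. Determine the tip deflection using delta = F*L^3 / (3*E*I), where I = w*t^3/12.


Step 1: Calculate the second moment of area.
I = w * t^3 / 12 = 32 * 7^3 / 12 = 914.6667 um^4
Step 2: Convert E to consistent units (1 GPa = 1000 uN/um^2).
E = 190 GPa = 190000 uN/um^2
Step 3: Calculate tip deflection.
delta = F * L^3 / (3 * E * I)
delta = 86.8 * 366^3 / (3 * 190000 * 914.6667)
delta = 8.1625 um


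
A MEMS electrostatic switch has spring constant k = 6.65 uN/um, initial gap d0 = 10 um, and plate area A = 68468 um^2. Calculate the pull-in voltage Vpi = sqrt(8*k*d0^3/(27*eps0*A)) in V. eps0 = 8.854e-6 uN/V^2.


Step 1: Compute numerator: 8 * k * d0^3 = 8 * 6.65 * 10^3 = 53200.0
Step 2: Compute denominator: 27 * eps0 * A = 27 * 8.854e-6 * 68468 = 16.367823
Step 3: Vpi = sqrt(53200.0 / 16.367823)
Vpi = 57.01 V


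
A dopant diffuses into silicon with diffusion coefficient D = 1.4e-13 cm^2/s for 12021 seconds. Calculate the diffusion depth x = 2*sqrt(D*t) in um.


Step 1: Compute D*t = 1.4e-13 * 12021 = 1.68294e-09 cm^2
Step 2: sqrt(D*t) = 4.102e-05 cm
Step 3: x = 2 * 4.102e-05 cm = 8.204e-05 cm
Step 4: Convert to um (1 cm = 1e4 um): x = 0.82 um


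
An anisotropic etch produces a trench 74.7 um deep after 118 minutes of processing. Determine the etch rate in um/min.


Step 1: Etch rate = depth / time
Step 2: rate = 74.7 / 118
rate = 0.633 um/min


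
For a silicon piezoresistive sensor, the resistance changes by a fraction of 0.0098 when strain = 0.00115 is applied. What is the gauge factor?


Step 1: Identify values.
dR/R = 0.0098, strain = 0.00115
Step 2: GF = (dR/R) / strain = 0.0098 / 0.00115
GF = 8.5


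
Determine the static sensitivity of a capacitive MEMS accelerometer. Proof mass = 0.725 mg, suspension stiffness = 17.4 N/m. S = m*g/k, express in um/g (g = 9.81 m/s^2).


Step 1: Convert mass: m = 0.725 mg = 7.25e-07 kg
Step 2: S = m * g / k = 7.25e-07 * 9.81 / 17.4
Step 3: S = 4.09e-07 m/g
Step 4: Convert to um/g: S = 0.409 um/g


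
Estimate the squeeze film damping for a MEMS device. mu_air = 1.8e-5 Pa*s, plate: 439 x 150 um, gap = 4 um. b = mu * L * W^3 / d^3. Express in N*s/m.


Step 1: Convert to SI.
L = 439e-6 m, W = 150e-6 m, d = 4e-6 m
Step 2: W^3 = (150e-6)^3 = 3.37e-12 m^3
Step 3: d^3 = (4e-6)^3 = 6.40e-17 m^3
Step 4: b = 1.8e-5 * 439e-6 * 3.37e-12 / 6.40e-17
b = 4.17e-04 N*s/m


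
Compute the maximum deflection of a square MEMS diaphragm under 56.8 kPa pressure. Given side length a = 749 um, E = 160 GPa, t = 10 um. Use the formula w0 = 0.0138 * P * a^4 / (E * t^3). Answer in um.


Step 1: Convert pressure to compatible units (E is in GPa, so P in GPa).
P = 56.8 kPa = 56.8e-6 GPa
Step 2: Compute numerator: 0.0138 * P * a^4.
a^4 = 749^4 = 314722122001
numerator = 0.0138 * 56.8e-6 * 314722122001 = 2.466918e+05
Step 3: Compute denominator: E * t^3 = 160 * 10^3 = 160000
Step 4: w0 = numerator / denominator = 2.466918e+05 / 160000 = 1.5418 um


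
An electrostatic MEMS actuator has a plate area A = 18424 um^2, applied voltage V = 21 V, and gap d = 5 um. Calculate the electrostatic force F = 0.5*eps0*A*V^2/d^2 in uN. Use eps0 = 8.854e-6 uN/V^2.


Step 1: Identify parameters.
eps0 = 8.854e-6 uN/V^2, A = 18424 um^2, V = 21 V, d = 5 um
Step 2: Compute V^2 = 21^2 = 441
Step 3: Compute d^2 = 5^2 = 25
Step 4: F = 0.5 * 8.854e-6 * 18424 * 441 / 25
F = 1.439 uN


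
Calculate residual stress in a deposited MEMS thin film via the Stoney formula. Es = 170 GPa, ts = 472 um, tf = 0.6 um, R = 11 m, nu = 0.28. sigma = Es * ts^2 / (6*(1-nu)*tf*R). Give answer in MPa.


Step 1: Compute numerator: Es * ts^2 = 170 * 472^2 = 37873280 (GPa*um^2)
Step 2: Compute denominator (R in um): 6*(1-nu)*tf*R = 6*0.72*0.6*11e6 = 28512000.0 (um^2)
Step 3: sigma (GPa) = 37873280 / 28512000.0 = 1.328328e+00 GPa
Step 4: Convert to MPa (x1000): sigma = 1328.3 MPa


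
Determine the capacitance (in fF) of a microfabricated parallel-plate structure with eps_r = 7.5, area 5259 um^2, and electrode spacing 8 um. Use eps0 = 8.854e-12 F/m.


Step 1: Convert area to m^2: A = 5259e-12 m^2
Step 2: Convert gap to m: d = 8e-6 m
Step 3: C = eps0 * eps_r * A / d
C = 8.854e-12 * 7.5 * 5259e-12 / 8e-6
Step 4: Convert to fF (multiply by 1e15).
C = 43.65 fF


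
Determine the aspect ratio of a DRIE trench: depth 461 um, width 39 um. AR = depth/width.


Step 1: AR = depth / width
Step 2: AR = 461 / 39
AR = 11.8


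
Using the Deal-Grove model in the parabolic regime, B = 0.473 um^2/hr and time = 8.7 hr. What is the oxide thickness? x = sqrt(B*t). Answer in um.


Step 1: Compute B*t = 0.473 * 8.7 = 4.1151
Step 2: x = sqrt(4.1151)
x = 2.029 um


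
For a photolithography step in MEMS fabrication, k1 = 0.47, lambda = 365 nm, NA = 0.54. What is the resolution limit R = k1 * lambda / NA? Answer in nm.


Step 1: Identify values: k1 = 0.47, lambda = 365 nm, NA = 0.54
Step 2: R = k1 * lambda / NA
R = 0.47 * 365 / 0.54
R = 317.7 nm


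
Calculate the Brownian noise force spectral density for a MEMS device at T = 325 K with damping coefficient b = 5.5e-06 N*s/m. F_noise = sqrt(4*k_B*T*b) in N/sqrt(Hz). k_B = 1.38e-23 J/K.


Step 1: Compute 4 * k_B * T * b
= 4 * 1.38e-23 * 325 * 5.5e-06
= 9.8670e-26 N^2/Hz
Step 2: F_noise = sqrt(9.8670e-26)
F_noise = 3.14e-13 N/sqrt(Hz)


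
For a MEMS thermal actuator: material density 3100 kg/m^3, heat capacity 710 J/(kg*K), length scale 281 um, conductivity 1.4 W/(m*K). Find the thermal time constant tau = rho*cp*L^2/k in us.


Step 1: Convert L to m: L = 281e-6 m
Step 2: L^2 = (281e-6)^2 = 7.8961e-08 m^2
Step 3: tau = 3100 * 710 * 7.8961e-08 / 1.4 = 1.2413797214e-01 s
Step 4: Convert to microseconds (multiply by 1e6).
tau = 124137.972 us


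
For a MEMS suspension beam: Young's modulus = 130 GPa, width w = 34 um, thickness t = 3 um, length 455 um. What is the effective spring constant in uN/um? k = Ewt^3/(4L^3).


Step 1: Convert E to consistent units (1 GPa = 1000 uN/um^2).
E = 130 GPa = 130000 uN/um^2
Step 2: Compute t^3 = 3^3 = 27
Step 3: Compute L^3 = 455^3 = 94196375
Step 4: k = 130000 * 34 * 27 / (4 * 94196375)
k = 0.3167 uN/um
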